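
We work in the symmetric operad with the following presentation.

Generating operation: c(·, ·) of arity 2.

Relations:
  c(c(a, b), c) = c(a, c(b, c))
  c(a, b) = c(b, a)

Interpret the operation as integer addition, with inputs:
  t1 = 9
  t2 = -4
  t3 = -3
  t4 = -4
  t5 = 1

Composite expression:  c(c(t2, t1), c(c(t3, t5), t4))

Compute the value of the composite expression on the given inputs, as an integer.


-1

c(t2, t1) = 5
c(t3, t5) = -2
c(c(t3, t5), t4) = -6
c(c(t2, t1), c(c(t3, t5), t4)) = -1


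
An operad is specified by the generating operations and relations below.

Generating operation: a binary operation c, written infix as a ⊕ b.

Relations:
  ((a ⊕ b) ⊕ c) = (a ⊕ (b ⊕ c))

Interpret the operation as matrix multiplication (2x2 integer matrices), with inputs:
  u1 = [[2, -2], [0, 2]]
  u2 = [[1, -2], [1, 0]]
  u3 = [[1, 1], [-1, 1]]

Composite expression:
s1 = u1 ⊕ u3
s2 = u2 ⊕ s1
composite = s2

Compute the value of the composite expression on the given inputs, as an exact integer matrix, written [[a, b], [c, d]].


(u1 ⊕ u3) = [[4, 0], [-2, 2]]
(u2 ⊕ (u1 ⊕ u3)) = [[8, -4], [4, 0]]

[[8, -4], [4, 0]]


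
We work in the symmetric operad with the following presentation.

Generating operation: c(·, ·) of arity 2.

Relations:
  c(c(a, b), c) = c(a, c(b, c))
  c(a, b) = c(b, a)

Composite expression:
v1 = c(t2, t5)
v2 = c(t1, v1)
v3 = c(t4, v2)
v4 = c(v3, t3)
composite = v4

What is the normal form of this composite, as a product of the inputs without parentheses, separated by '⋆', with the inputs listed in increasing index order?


t1 ⋆ t2 ⋆ t3 ⋆ t4 ⋆ t5

With c associative and commutative, the t-input set is all that matters.
c(t2, t5) unparenthesizes to t2 ⋆ t5
c(t1, c(t2, t5)) unparenthesizes to t1 ⋆ t2 ⋆ t5
c(t4, c(t1, c(t2, t5))) unparenthesizes to t4 ⋆ t1 ⋆ t2 ⋆ t5
c(c(t4, c(t1, c(t2, t5))), t3) unparenthesizes to t4 ⋆ t1 ⋆ t2 ⋆ t5 ⋆ t3
rearranged into index order: t1 ⋆ t2 ⋆ t3 ⋆ t4 ⋆ t5


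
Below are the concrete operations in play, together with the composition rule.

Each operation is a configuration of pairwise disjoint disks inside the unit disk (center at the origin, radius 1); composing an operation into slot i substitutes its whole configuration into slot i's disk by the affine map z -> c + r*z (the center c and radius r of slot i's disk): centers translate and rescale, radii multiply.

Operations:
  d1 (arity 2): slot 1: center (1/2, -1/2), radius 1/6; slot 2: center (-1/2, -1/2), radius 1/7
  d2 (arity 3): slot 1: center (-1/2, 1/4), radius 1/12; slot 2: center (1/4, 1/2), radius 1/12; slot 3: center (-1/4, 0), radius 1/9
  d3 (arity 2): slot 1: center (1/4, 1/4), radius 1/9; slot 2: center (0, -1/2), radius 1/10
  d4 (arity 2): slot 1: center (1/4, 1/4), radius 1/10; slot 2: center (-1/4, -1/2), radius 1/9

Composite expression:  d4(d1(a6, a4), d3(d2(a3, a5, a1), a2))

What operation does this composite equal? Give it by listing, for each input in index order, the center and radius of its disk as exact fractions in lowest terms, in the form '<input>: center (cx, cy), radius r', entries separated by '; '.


Only the slot chain above each a matters under d4; compose those maps.
input a6: applying the 2 nested substitutions gives center (3/10, 1/5), radius 1/60
input a4: applying the 2 nested substitutions gives center (1/5, 1/5), radius 1/70
input a3: applying the 3 nested substitutions gives center (-37/162, -38/81), radius 1/972
input a5: applying the 3 nested substitutions gives center (-71/324, -151/324), radius 1/972
input a1: applying the 3 nested substitutions gives center (-73/324, -17/36), radius 1/729
input a2: applying the 2 nested substitutions gives center (-1/4, -5/9), radius 1/90

a1: center (-73/324, -17/36), radius 1/729; a2: center (-1/4, -5/9), radius 1/90; a3: center (-37/162, -38/81), radius 1/972; a4: center (1/5, 1/5), radius 1/70; a5: center (-71/324, -151/324), radius 1/972; a6: center (3/10, 1/5), radius 1/60


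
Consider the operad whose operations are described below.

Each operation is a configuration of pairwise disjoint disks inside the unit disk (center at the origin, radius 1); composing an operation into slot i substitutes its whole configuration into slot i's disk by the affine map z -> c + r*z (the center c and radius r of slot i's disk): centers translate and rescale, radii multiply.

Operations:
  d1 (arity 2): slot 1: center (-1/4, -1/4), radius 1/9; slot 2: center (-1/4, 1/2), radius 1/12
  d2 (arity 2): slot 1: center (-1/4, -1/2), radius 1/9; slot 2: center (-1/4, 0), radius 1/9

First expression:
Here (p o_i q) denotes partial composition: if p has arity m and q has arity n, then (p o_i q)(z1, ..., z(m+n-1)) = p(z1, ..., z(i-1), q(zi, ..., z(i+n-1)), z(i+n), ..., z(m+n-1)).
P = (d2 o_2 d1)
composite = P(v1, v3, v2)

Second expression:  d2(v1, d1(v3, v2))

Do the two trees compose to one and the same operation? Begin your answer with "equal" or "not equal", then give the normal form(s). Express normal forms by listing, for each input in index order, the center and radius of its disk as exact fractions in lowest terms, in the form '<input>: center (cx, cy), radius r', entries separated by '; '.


equal; both compose to v1: center (-1/4, -1/2), radius 1/9; v2: center (-5/18, 1/18), radius 1/108; v3: center (-5/18, -1/36), radius 1/81


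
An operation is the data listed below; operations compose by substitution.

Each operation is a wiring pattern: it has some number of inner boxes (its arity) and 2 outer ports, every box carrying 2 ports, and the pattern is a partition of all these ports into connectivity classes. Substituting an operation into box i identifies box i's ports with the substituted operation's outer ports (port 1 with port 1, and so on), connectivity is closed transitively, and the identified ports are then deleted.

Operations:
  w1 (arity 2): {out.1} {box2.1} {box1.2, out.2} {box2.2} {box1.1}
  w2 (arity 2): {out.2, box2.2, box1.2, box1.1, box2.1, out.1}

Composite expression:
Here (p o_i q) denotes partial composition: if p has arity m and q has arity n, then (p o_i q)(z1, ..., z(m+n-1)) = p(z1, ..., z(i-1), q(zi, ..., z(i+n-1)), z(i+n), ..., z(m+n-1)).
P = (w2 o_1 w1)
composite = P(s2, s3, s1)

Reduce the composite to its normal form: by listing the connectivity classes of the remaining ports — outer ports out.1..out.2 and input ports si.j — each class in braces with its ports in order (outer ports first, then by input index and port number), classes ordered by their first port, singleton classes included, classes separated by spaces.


Reachability decides: close wires over w2-identified ports.
composing w1 on (s2, s3), with out.j its own outer ports: {out.1} {out.2, s2.2} {s2.1} {s3.1} {s3.2}
composing w2 on (s2, s3, s1), with out.j its own outer ports: {out.1, out.2, s1.1, s1.2, s2.2} {s2.1} {s3.1} {s3.2}

{out.1, out.2, s1.1, s1.2, s2.2} {s2.1} {s3.1} {s3.2}


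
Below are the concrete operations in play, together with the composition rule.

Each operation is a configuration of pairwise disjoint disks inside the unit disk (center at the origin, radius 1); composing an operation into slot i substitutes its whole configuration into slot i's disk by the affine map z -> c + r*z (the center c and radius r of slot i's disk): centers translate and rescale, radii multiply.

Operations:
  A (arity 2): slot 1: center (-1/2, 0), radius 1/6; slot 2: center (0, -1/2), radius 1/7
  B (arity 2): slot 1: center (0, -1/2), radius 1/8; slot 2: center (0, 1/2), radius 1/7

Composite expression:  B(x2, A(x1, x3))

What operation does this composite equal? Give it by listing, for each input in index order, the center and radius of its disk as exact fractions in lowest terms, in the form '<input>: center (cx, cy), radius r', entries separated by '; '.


x1: center (-1/14, 1/2), radius 1/42; x2: center (0, -1/2), radius 1/8; x3: center (0, 3/7), radius 1/49

Only the slot chain above each x matters under B; compose those maps.
x2: after 1 affine step, its disk has center (0, -1/2), radius 1/8
x1: after 2 affine steps, its disk has center (-1/14, 1/2), radius 1/42
x3: after 2 affine steps, its disk has center (0, 3/7), radius 1/49


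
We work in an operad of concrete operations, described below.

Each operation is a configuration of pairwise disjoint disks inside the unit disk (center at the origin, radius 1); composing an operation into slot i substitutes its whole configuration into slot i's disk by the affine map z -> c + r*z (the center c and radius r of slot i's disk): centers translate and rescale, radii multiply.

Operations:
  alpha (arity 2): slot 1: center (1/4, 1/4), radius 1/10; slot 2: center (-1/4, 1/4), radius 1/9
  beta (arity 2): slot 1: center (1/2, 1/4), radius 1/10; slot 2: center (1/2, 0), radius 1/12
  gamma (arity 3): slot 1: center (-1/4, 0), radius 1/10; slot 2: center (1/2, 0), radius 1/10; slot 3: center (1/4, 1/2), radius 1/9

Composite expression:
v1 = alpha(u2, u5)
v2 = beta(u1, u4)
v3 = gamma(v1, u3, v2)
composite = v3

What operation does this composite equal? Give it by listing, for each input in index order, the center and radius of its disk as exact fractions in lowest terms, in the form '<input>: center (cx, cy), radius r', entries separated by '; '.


u1: center (11/36, 19/36), radius 1/90; u2: center (-9/40, 1/40), radius 1/100; u3: center (1/2, 0), radius 1/10; u4: center (11/36, 1/2), radius 1/108; u5: center (-11/40, 1/40), radius 1/90


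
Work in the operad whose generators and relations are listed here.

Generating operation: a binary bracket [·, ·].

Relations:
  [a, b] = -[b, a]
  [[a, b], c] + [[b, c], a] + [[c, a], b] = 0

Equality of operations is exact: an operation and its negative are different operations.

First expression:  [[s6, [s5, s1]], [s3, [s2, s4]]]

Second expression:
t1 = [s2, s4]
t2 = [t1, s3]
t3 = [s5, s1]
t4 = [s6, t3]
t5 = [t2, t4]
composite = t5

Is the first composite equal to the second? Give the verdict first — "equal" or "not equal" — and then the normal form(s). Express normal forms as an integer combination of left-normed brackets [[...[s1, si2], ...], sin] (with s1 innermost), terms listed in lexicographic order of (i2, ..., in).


equal; the common form is -[[[[[s1, s5], s6], s2], s4], s3] + [[[[[s1, s5], s6], s3], s2], s4] - [[[[[s1, s5], s6], s3], s4], s2] + [[[[[s1, s5], s6], s4], s2], s3]


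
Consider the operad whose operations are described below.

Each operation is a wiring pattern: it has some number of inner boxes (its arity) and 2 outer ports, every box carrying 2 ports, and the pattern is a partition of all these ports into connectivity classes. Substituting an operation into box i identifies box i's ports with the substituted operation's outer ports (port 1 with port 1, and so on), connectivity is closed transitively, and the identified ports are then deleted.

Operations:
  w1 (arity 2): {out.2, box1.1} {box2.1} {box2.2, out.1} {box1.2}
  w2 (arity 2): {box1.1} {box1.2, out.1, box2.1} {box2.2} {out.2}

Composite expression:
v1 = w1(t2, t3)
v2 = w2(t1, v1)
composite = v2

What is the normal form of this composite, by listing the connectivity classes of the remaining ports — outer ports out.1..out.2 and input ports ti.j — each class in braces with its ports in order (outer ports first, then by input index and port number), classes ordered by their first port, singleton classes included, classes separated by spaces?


{out.1, t1.2, t3.2} {out.2} {t1.1} {t2.1} {t2.2} {t3.1}

Substituting into w2 glues patterns; closure does the rest.
the subtree at w1 composes to {out.1, t3.2} {out.2, t2.1} {t2.2} {t3.1} on (t2, t3); out.j = own outer ports
the subtree at w2 composes to {out.1, t1.2, t3.2} {out.2} {t1.1} {t2.1} {t2.2} {t3.1} on (t1, t2, t3); out.j = own outer ports


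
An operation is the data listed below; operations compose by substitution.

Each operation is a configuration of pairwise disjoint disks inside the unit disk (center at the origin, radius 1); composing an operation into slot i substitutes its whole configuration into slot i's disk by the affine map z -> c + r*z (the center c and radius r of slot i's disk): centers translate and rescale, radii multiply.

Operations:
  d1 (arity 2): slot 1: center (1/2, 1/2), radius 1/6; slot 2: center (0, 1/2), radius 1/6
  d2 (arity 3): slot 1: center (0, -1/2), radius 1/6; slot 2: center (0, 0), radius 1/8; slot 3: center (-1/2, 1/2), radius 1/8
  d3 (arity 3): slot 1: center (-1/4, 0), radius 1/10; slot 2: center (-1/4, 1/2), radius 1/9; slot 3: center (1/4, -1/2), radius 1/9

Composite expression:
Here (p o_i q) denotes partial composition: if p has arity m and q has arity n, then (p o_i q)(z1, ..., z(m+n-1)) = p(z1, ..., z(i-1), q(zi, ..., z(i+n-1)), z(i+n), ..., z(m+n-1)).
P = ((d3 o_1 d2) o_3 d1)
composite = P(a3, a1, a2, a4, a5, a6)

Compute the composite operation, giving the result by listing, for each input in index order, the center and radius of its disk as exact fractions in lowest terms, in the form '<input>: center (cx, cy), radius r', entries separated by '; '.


a1: center (-1/4, 0), radius 1/80; a2: center (-47/160, 9/160), radius 1/480; a3: center (-1/4, -1/20), radius 1/60; a4: center (-3/10, 9/160), radius 1/480; a5: center (-1/4, 1/2), radius 1/9; a6: center (1/4, -1/2), radius 1/9

Nesting under d3 composes maps z -> c + r*z down each a-path.
a3 passes through 2 substitutions, ending at center (-1/4, -1/20), radius 1/60
a1 passes through 2 substitutions, ending at center (-1/4, 0), radius 1/80
a2 passes through 3 substitutions, ending at center (-47/160, 9/160), radius 1/480
a4 passes through 3 substitutions, ending at center (-3/10, 9/160), radius 1/480
a5 passes through 1 substitution, ending at center (-1/4, 1/2), radius 1/9
a6 passes through 1 substitution, ending at center (1/4, -1/2), radius 1/9


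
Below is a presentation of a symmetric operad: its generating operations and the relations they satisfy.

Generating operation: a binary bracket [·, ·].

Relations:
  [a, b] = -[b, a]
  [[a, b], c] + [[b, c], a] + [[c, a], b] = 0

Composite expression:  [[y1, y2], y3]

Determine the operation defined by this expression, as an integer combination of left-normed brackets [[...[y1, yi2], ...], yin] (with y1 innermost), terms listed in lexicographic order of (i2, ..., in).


[[y1, y2], y3]

In the tensor algebra, words opening y1 carry the y1-anchored form.
Composite bracket: [[y1, y2], y3]
Expanding via [a, b] = ab - ba: 4 signed words (2^2 = 4).
The y1-initial words carry the normal form:
  word y1y2y3 has sign +1, contributing +[[y1, y2], y3]


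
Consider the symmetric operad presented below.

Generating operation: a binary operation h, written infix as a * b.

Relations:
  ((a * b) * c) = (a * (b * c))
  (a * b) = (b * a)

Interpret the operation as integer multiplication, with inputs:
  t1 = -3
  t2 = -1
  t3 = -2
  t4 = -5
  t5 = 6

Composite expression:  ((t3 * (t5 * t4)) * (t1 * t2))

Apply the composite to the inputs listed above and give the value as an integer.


(t5 * t4) = -30
(t3 * (t5 * t4)) = 60
(t1 * t2) = 3
((t3 * (t5 * t4)) * (t1 * t2)) = 180

180


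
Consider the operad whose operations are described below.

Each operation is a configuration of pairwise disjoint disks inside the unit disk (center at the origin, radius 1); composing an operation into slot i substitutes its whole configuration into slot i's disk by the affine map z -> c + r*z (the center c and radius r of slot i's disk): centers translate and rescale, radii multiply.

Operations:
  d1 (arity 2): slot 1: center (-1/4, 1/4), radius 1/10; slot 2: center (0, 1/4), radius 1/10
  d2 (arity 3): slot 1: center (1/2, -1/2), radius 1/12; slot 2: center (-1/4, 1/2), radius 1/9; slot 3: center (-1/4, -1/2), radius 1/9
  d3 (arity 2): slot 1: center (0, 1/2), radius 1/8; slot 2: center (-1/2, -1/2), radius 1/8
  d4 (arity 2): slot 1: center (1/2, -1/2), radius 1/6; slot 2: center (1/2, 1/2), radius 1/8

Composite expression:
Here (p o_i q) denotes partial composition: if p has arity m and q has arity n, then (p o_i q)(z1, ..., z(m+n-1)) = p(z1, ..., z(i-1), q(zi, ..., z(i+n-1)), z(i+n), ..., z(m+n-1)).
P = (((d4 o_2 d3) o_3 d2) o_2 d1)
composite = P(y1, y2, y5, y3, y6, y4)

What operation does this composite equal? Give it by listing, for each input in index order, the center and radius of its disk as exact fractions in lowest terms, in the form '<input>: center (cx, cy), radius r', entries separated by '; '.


y1: center (1/2, -1/2), radius 1/6; y2: center (127/256, 145/256), radius 1/640; y3: center (57/128, 55/128), radius 1/768; y4: center (111/256, 55/128), radius 1/576; y5: center (1/2, 145/256), radius 1/640; y6: center (111/256, 57/128), radius 1/576

Follow each y-input down from d4: c' goes to c + r*c', radius to r*r'.
input y1: applying the 1 nested substitution gives center (1/2, -1/2), radius 1/6
input y2: applying the 3 nested substitutions gives center (127/256, 145/256), radius 1/640
input y5: applying the 3 nested substitutions gives center (1/2, 145/256), radius 1/640
input y3: applying the 3 nested substitutions gives center (57/128, 55/128), radius 1/768
input y6: applying the 3 nested substitutions gives center (111/256, 57/128), radius 1/576
input y4: applying the 3 nested substitutions gives center (111/256, 55/128), radius 1/576


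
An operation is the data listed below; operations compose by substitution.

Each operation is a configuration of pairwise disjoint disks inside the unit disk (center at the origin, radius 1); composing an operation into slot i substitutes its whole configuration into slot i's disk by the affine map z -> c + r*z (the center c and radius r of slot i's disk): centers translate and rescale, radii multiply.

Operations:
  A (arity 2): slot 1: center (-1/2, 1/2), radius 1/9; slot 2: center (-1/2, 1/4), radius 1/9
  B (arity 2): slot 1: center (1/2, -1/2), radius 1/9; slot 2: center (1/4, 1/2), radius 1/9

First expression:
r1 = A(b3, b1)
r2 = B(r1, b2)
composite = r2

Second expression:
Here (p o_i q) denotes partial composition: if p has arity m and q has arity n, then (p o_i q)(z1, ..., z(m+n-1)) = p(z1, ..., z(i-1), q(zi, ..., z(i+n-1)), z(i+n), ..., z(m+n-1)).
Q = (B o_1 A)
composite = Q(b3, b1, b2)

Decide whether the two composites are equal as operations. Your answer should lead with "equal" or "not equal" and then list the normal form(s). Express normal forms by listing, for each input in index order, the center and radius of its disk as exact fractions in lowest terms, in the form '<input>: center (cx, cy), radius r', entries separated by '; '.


equal — both sides give b1: center (4/9, -17/36), radius 1/81; b2: center (1/4, 1/2), radius 1/9; b3: center (4/9, -4/9), radius 1/81


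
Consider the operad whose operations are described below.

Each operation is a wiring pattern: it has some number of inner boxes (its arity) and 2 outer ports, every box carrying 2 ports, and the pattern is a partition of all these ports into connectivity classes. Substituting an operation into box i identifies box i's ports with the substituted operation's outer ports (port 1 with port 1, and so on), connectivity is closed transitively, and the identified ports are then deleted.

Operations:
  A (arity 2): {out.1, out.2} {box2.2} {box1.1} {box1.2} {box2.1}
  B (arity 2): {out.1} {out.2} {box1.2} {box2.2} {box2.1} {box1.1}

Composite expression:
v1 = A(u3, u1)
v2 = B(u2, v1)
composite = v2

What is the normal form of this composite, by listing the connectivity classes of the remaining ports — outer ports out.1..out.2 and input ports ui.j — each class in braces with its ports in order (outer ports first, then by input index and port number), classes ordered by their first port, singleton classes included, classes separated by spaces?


Treat the ports identified at B as solder joints: merge, then drop.
composing A on (u3, u1), with out.j its own outer ports: {out.1, out.2} {u1.1} {u1.2} {u3.1} {u3.2}
composing B on (u2, u3, u1), with out.j its own outer ports: {out.1} {out.2} {u1.1} {u1.2} {u2.1} {u2.2} {u3.1} {u3.2}

{out.1} {out.2} {u1.1} {u1.2} {u2.1} {u2.2} {u3.1} {u3.2}


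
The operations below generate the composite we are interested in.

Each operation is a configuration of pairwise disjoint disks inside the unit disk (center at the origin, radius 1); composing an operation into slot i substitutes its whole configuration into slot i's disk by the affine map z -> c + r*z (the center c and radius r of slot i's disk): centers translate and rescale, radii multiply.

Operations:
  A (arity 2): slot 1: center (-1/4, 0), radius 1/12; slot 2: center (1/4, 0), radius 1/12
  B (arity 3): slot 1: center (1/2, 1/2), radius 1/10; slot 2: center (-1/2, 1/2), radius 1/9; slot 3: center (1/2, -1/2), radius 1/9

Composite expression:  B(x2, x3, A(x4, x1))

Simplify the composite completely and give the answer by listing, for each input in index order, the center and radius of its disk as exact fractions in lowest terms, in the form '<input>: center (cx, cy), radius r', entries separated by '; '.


x1: center (19/36, -1/2), radius 1/108; x2: center (1/2, 1/2), radius 1/10; x3: center (-1/2, 1/2), radius 1/9; x4: center (17/36, -1/2), radius 1/108


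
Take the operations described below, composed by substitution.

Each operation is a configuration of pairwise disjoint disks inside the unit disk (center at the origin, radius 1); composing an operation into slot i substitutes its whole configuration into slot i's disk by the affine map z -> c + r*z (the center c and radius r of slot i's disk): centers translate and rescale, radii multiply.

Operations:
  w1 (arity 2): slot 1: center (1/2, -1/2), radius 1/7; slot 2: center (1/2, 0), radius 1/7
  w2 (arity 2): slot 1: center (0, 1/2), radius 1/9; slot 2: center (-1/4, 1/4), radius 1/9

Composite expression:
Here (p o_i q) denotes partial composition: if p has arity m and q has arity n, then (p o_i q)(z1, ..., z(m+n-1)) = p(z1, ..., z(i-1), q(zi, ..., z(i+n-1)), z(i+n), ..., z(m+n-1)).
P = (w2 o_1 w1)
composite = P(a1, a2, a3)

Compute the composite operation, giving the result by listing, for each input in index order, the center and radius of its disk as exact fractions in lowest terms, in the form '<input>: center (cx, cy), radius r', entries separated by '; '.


Affine substitution under w2: radii multiply and a-centers shift.
for a1, the 2-step affine chain lands on center (1/18, 4/9), radius 1/63
for a2, the 2-step affine chain lands on center (1/18, 1/2), radius 1/63
for a3, the 1-step affine chain lands on center (-1/4, 1/4), radius 1/9

a1: center (1/18, 4/9), radius 1/63; a2: center (1/18, 1/2), radius 1/63; a3: center (-1/4, 1/4), radius 1/9


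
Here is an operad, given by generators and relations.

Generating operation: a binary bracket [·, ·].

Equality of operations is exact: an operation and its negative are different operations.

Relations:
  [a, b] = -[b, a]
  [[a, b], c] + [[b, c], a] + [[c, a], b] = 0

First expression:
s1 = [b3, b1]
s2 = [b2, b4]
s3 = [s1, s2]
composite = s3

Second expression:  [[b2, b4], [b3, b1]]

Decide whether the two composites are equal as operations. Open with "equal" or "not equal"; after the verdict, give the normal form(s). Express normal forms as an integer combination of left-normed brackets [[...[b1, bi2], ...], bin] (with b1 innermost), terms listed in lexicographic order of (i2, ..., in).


not equal — first -[[[b1, b3], b2], b4] + [[[b1, b3], b4], b2], second [[[b1, b3], b2], b4] - [[[b1, b3], b4], b2]

In normal form, the first expression is -[[[b1, b3], b2], b4] + [[[b1, b3], b4], b2]
In normal form, the second expression is [[[b1, b3], b2], b4] - [[[b1, b3], b4], b2]
The forms do not match — not equal.


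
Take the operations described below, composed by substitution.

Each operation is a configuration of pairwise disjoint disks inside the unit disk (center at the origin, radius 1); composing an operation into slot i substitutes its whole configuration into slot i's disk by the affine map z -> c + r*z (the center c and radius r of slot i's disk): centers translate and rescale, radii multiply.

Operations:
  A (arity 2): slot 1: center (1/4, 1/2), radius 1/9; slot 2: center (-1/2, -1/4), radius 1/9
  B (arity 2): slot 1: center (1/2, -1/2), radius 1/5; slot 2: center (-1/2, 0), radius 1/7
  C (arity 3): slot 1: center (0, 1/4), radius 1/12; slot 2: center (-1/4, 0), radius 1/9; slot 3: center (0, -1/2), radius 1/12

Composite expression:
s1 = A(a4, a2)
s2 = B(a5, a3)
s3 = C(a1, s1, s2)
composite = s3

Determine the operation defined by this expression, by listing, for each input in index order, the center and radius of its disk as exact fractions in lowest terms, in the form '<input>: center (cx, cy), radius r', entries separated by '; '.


Below C, radii multiply path by path; the a-disk centers shift.
tracing a1 down its 1-map path: center (0, 1/4), radius 1/12
tracing a4 down its 2-map path: center (-2/9, 1/18), radius 1/81
tracing a2 down its 2-map path: center (-11/36, -1/36), radius 1/81
tracing a5 down its 2-map path: center (1/24, -13/24), radius 1/60
tracing a3 down its 2-map path: center (-1/24, -1/2), radius 1/84

a1: center (0, 1/4), radius 1/12; a2: center (-11/36, -1/36), radius 1/81; a3: center (-1/24, -1/2), radius 1/84; a4: center (-2/9, 1/18), radius 1/81; a5: center (1/24, -13/24), radius 1/60


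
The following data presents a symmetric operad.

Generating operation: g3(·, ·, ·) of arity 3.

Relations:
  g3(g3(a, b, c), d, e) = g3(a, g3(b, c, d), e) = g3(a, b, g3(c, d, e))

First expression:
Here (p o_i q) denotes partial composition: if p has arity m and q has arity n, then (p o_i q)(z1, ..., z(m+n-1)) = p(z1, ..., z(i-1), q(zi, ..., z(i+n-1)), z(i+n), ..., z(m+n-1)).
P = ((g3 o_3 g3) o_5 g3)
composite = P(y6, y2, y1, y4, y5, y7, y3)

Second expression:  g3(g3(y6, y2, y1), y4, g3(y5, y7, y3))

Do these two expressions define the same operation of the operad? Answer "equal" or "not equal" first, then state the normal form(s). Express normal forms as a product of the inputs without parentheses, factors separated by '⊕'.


equal; the common form is y6 ⊕ y2 ⊕ y1 ⊕ y4 ⊕ y5 ⊕ y7 ⊕ y3

Reducing the first expression gives y6 ⊕ y2 ⊕ y1 ⊕ y4 ⊕ y5 ⊕ y7 ⊕ y3
Reducing the second expression gives y6 ⊕ y2 ⊕ y1 ⊕ y4 ⊕ y5 ⊕ y7 ⊕ y3
The normal forms match — equal.


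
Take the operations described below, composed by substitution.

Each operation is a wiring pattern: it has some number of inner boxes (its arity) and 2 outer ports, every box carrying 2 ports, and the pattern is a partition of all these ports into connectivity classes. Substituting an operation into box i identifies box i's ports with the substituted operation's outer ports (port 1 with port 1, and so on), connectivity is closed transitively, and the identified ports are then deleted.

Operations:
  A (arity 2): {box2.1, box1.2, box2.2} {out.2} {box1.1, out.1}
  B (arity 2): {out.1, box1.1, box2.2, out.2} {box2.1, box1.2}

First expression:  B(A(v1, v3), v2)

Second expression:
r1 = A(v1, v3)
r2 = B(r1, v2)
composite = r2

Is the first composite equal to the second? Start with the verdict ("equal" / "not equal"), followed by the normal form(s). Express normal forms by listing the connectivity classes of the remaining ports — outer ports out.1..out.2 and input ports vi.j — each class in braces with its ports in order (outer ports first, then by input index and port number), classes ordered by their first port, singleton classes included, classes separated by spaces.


equal — both sides give {out.1, out.2, v1.1, v2.2} {v1.2, v3.1, v3.2} {v2.1}

The first composite normalizes to {out.1, out.2, v1.1, v2.2} {v1.2, v3.1, v3.2} {v2.1}
The second composite normalizes to {out.1, out.2, v1.1, v2.2} {v1.2, v3.1, v3.2} {v2.1}
Identical normal forms: equal.


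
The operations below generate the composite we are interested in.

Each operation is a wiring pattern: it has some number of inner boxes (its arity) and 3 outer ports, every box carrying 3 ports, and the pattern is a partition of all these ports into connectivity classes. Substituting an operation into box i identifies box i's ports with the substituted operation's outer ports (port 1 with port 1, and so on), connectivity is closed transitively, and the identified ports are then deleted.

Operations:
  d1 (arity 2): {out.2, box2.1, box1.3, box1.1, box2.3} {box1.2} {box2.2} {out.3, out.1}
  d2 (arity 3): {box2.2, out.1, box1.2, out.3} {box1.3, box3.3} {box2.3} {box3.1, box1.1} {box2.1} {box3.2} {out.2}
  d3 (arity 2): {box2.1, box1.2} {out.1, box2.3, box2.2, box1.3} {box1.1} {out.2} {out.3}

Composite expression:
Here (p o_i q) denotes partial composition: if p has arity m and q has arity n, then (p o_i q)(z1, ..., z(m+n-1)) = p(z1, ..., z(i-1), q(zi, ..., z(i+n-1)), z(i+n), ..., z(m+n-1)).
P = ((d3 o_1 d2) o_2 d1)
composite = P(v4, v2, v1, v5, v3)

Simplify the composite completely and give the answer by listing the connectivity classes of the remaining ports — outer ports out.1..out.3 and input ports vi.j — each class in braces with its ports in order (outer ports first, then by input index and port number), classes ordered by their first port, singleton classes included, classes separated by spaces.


{out.1, v1.1, v1.3, v2.1, v2.3, v3.2, v3.3, v4.2} {out.2} {out.3} {v1.2} {v2.2} {v3.1} {v4.1, v5.1} {v4.3, v5.3} {v5.2}

Two ports join when wires chain via d3-identified ports.
stage d1: inputs (v2, v1), connectivity {out.1, out.3} {out.2, v1.1, v1.3, v2.1, v2.3} {v1.2} {v2.2}, out.j its boundary
stage d2: inputs (v4, v2, v1, v5), connectivity {out.1, out.3, v1.1, v1.3, v2.1, v2.3, v4.2} {out.2} {v1.2} {v2.2} {v4.1, v5.1} {v4.3, v5.3} {v5.2}, out.j its boundary
stage d3: inputs (v4, v2, v1, v5, v3), connectivity {out.1, v1.1, v1.3, v2.1, v2.3, v3.2, v3.3, v4.2} {out.2} {out.3} {v1.2} {v2.2} {v3.1} {v4.1, v5.1} {v4.3, v5.3} {v5.2}, out.j its boundary


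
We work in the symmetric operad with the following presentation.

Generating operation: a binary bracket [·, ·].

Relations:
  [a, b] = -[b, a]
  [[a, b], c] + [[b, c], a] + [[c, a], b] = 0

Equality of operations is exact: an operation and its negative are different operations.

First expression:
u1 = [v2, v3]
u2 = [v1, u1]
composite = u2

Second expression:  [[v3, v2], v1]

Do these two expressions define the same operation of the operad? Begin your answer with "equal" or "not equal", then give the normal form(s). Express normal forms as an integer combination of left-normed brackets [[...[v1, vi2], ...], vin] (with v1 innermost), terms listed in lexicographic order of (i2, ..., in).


Reducing the first expression gives [[v1, v2], v3] - [[v1, v3], v2]
Reducing the second expression gives [[v1, v2], v3] - [[v1, v3], v2]
Same normal form: equal.

equal — both sides give [[v1, v2], v3] - [[v1, v3], v2]


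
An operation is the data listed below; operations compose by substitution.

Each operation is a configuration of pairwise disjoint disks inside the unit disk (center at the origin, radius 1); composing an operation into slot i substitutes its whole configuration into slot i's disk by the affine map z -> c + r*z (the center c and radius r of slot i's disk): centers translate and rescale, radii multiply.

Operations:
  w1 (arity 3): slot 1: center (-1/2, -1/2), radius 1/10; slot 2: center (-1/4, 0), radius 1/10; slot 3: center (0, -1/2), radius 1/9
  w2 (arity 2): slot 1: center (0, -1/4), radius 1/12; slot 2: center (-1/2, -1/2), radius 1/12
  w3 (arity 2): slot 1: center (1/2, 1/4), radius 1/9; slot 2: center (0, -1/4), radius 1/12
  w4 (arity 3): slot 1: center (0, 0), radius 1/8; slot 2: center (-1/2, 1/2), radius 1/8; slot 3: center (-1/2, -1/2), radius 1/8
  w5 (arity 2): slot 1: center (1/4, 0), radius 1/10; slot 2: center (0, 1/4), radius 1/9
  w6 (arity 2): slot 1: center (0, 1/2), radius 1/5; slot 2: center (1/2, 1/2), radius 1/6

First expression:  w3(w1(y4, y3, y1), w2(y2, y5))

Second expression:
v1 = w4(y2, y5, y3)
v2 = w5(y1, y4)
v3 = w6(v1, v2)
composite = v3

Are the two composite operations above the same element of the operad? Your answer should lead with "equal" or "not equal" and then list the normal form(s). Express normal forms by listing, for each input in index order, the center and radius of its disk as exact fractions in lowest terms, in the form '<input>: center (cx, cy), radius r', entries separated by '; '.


not equal; the first gives y1: center (1/2, 7/36), radius 1/81; y2: center (0, -13/48), radius 1/144; y3: center (17/36, 1/4), radius 1/90; y4: center (4/9, 7/36), radius 1/90; y5: center (-1/24, -7/24), radius 1/144 and the second y1: center (13/24, 1/2), radius 1/60; y2: center (0, 1/2), radius 1/40; y3: center (-1/10, 2/5), radius 1/40; y4: center (1/2, 13/24), radius 1/54; y5: center (-1/10, 3/5), radius 1/40

The first expression reduces to y1: center (1/2, 7/36), radius 1/81; y2: center (0, -13/48), radius 1/144; y3: center (17/36, 1/4), radius 1/90; y4: center (4/9, 7/36), radius 1/90; y5: center (-1/24, -7/24), radius 1/144
The second expression reduces to y1: center (13/24, 1/2), radius 1/60; y2: center (0, 1/2), radius 1/40; y3: center (-1/10, 2/5), radius 1/40; y4: center (1/2, 13/24), radius 1/54; y5: center (-1/10, 3/5), radius 1/40
No match — not equal.


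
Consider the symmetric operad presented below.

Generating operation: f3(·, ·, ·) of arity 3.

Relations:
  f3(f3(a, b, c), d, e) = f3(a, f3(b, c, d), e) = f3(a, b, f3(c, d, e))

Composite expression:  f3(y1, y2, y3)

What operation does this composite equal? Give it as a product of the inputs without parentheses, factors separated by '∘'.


y1 ∘ y2 ∘ y3

Every regrouping of f3 is equal, so read the y-inputs in written order.
f3(y1, y2, y3) flattens to y1 ∘ y2 ∘ y3


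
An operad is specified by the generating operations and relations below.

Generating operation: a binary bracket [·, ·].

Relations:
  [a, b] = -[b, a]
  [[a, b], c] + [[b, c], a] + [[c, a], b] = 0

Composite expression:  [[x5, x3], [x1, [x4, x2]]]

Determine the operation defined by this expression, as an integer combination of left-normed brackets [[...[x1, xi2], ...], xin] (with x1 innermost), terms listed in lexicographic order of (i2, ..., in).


-[[[[x1, x2], x4], x3], x5] + [[[[x1, x2], x4], x5], x3] + [[[[x1, x4], x2], x3], x5] - [[[[x1, x4], x2], x5], x3]

Expand each bracket as ab - ba; the x1-initial words give the coefficients.
Composite bracket: [[x5, x3], [x1, [x4, x2]]]
Applying ab - ba throughout gives 16 signed words (2^4 = 16).
Keep just the words that open with x1:
  x1x2x4x3x5 (sign -1) contributes -[[[[x1, x2], x4], x3], x5]
  x1x2x4x5x3 (sign +1) contributes +[[[[x1, x2], x4], x5], x3]
  x1x4x2x3x5 (sign +1) contributes +[[[[x1, x4], x2], x3], x5]
  x1x4x2x5x3 (sign -1) contributes -[[[[x1, x4], x2], x5], x3]


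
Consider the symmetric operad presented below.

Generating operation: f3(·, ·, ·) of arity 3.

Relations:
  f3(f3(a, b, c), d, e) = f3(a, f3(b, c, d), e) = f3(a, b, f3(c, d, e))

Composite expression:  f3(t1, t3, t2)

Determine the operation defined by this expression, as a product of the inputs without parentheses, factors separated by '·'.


t1 · t3 · t2

Key point: f3 is associative — brackets drop, the t-order remains.
f3(t1, t3, t2) reduces to t1 · t3 · t2


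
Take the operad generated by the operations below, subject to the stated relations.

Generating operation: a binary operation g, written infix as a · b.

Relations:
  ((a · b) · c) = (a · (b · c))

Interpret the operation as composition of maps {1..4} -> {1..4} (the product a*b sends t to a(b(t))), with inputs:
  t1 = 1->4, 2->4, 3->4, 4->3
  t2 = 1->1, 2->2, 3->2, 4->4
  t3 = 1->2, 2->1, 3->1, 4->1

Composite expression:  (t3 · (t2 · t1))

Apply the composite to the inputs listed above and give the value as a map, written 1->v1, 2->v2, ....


1->1, 2->1, 3->1, 4->1

(t2 · t1) = 1->4, 2->4, 3->4, 4->2
(t3 · (t2 · t1)) = 1->1, 2->1, 3->1, 4->1


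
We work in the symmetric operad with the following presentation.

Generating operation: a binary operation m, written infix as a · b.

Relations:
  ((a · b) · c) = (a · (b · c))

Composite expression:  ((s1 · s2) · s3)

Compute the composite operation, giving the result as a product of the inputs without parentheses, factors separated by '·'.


s1 · s2 · s3

Under associativity of m, the answer is the s's in reading order.
(s1 · s2) spells out as s1 · s2
((s1 · s2) · s3) spells out as s1 · s2 · s3


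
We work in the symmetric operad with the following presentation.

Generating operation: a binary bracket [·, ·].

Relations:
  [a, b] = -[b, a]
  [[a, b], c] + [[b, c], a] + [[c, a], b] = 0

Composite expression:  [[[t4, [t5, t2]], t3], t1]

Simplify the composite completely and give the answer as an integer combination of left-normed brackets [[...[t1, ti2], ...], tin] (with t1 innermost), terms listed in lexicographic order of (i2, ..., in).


In the tensor algebra, words opening t1 carry the t1-anchored form.
Composite bracket: [[[t4, [t5, t2]], t3], t1]
Expanding via [a, b] = ab - ba: 16 signed words (2^4 = 16).
Words beginning with t1 determine it all:
  the word t1t2t5t4t3 carries sign -1 and contributes -[[[[t1, t2], t5], t4], t3]
  the word t1t3t2t5t4 carries sign +1 and contributes +[[[[t1, t3], t2], t5], t4]
  the word t1t3t4t2t5 carries sign -1 and contributes -[[[[t1, t3], t4], t2], t5]
  the word t1t3t4t5t2 carries sign +1 and contributes +[[[[t1, t3], t4], t5], t2]
  the word t1t3t5t2t4 carries sign -1 and contributes -[[[[t1, t3], t5], t2], t4]
  the word t1t4t2t5t3 carries sign +1 and contributes +[[[[t1, t4], t2], t5], t3]
  the word t1t4t5t2t3 carries sign -1 and contributes -[[[[t1, t4], t5], t2], t3]
  the word t1t5t2t4t3 carries sign +1 and contributes +[[[[t1, t5], t2], t4], t3]

-[[[[t1, t2], t5], t4], t3] + [[[[t1, t3], t2], t5], t4] - [[[[t1, t3], t4], t2], t5] + [[[[t1, t3], t4], t5], t2] - [[[[t1, t3], t5], t2], t4] + [[[[t1, t4], t2], t5], t3] - [[[[t1, t4], t5], t2], t3] + [[[[t1, t5], t2], t4], t3]


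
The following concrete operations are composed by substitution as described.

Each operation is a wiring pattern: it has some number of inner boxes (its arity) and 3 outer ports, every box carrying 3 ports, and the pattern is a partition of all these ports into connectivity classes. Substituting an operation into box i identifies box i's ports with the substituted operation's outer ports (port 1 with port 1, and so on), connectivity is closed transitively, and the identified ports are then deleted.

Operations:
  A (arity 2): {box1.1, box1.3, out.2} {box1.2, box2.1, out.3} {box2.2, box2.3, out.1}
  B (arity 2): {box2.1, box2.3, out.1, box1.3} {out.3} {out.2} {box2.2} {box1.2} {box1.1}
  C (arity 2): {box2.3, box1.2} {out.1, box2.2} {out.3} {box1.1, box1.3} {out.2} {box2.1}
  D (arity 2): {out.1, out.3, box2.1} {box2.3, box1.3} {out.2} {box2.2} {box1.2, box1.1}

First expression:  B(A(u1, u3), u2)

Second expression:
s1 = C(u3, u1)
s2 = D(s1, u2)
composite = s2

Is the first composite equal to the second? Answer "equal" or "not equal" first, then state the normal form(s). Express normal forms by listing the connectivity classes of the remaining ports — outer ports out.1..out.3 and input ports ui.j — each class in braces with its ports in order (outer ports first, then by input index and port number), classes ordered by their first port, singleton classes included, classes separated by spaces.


not equal; the first gives {out.1, u1.2, u2.1, u2.3, u3.1} {out.2} {out.3} {u1.1, u1.3} {u2.2} {u3.2, u3.3} and the second {out.1, out.3, u2.1} {out.2} {u1.1} {u1.2} {u1.3, u3.2} {u2.2} {u2.3} {u3.1, u3.3}

The first composite normalizes to {out.1, u1.2, u2.1, u2.3, u3.1} {out.2} {out.3} {u1.1, u1.3} {u2.2} {u3.2, u3.3}
The second composite normalizes to {out.1, out.3, u2.1} {out.2} {u1.1} {u1.2} {u1.3, u3.2} {u2.2} {u2.3} {u3.1, u3.3}
They disagree, so not equal.


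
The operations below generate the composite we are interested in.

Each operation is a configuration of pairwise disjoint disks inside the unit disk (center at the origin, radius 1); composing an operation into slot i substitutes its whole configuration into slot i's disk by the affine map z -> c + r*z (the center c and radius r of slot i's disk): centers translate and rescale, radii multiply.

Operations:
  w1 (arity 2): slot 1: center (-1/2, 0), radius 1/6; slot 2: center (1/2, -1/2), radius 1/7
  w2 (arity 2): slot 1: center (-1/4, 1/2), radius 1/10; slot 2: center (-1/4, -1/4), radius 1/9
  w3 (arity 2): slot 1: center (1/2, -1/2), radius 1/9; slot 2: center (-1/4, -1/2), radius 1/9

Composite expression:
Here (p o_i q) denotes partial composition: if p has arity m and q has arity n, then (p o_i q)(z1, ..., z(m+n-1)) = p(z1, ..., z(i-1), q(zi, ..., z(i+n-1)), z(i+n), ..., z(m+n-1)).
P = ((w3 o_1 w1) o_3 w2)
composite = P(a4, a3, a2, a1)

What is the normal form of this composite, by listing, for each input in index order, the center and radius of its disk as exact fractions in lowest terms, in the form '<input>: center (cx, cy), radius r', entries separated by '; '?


a1: center (-5/18, -19/36), radius 1/81; a2: center (-5/18, -4/9), radius 1/90; a3: center (5/9, -5/9), radius 1/63; a4: center (4/9, -1/2), radius 1/54

Below w3, radii multiply path by path; the a-disk centers shift.
tracing a4 down its 2-map path: center (4/9, -1/2), radius 1/54
tracing a3 down its 2-map path: center (5/9, -5/9), radius 1/63
tracing a2 down its 2-map path: center (-5/18, -4/9), radius 1/90
tracing a1 down its 2-map path: center (-5/18, -19/36), radius 1/81
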